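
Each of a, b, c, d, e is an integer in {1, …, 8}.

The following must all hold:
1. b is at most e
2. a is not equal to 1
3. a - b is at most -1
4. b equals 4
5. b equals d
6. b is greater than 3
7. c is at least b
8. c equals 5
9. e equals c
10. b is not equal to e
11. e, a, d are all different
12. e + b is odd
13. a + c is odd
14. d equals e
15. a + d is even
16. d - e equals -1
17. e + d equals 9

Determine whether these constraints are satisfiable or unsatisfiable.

Unsatisfiable

Constraint 4 fixes b = 4 and constraint 8 fixes c = 5. Constraints 5, 9, and 14 give b = d = e = c, so b = c. But 4 ≠ 5 — contradiction.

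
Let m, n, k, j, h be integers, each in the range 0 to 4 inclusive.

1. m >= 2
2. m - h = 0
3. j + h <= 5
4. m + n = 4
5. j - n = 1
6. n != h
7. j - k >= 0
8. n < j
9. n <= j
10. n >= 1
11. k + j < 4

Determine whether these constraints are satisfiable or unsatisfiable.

Satisfiable

Try m = 3, n = 1, k = 1, j = 2, h = 3.
Check constraint 2: m - h = 0; constraint 3: j + h = 5; constraint 4: m + n = 4. The remaining constraints are straightforward to verify.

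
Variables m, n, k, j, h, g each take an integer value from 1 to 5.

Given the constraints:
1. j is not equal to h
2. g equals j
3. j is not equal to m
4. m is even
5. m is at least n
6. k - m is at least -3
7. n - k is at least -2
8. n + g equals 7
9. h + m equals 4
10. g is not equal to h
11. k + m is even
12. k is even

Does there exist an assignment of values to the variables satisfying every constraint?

Try m = 2, n = 2, k = 2, j = 5, h = 2, g = 5.
Check constraint 6: k - m = 0; constraint 7: n - k = 0; constraint 8: n + g = 7. The remaining constraints are straightforward to verify.

Satisfiable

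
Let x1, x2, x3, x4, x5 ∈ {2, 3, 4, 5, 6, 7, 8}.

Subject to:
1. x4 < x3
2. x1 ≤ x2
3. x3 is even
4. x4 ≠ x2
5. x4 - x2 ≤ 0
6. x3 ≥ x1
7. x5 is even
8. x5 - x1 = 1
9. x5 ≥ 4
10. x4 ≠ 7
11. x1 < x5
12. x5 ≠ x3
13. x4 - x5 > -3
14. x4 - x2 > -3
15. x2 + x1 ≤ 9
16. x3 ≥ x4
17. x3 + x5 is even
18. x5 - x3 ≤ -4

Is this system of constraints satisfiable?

One satisfying assignment is x1 = 3, x2 = 5, x3 = 8, x4 = 3, x5 = 4.
For the less obvious constraints — constraint 5: x4 - x2 = -2; constraint 8: x5 - x1 = 1; constraint 13: x4 - x5 = -1 — and the others hold by inspection.

Satisfiable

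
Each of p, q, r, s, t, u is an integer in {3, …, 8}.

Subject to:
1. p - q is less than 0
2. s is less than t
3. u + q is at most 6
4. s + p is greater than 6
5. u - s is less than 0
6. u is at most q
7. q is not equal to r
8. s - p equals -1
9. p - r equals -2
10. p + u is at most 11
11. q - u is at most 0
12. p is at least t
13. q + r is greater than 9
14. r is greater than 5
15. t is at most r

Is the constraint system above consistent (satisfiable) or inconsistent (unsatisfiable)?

Unsatisfiable

Constraints 1, 2, 5, 11, and 12 give t ≤ p, p < q, q ≤ u, u < s, s < t. Chaining: t ≤ p < q ≤ u < s < t, which forces t < t — impossible.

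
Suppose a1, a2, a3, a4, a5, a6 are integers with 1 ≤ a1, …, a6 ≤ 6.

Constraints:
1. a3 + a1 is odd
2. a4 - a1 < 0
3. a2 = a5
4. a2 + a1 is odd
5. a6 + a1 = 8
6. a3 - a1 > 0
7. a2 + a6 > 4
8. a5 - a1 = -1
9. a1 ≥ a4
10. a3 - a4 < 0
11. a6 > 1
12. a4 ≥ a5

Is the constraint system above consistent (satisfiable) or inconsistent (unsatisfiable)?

Constraints 2, 6, and 10 give a3 < a4, a4 < a1, a1 < a3. Chaining: a3 < a4 < a1 < a3, which forces a3 < a3 — impossible.

Unsatisfiable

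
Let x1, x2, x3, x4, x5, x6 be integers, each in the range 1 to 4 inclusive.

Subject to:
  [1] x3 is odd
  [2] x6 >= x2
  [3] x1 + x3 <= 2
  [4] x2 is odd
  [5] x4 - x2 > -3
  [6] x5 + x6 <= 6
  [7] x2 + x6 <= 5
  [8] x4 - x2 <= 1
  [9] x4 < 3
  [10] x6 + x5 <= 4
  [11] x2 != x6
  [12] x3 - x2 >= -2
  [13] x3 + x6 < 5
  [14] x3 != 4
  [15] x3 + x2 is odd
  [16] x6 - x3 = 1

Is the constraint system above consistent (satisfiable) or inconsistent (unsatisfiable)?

Unsatisfiable

Constraint 1 makes x3 odd and constraint 4 makes x2 odd, so x3 + x2 must be even. Constraint 15 says x3 + x2 is odd — contradiction.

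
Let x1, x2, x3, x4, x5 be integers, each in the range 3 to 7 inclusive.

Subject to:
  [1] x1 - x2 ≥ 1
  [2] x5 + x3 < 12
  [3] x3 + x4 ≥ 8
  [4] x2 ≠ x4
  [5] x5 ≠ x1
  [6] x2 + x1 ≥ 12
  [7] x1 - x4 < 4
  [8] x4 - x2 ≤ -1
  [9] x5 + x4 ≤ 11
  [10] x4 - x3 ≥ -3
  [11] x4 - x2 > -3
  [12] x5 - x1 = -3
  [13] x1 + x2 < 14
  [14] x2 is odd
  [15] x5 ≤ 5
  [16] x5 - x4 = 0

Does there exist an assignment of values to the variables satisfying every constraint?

Satisfiable

One satisfying assignment is x1 = 7, x2 = 5, x3 = 6, x4 = 4, x5 = 4.
For the less obvious constraints — constraint 1: x1 - x2 = 2; constraint 2: x5 + x3 = 10 — and the others hold by inspection.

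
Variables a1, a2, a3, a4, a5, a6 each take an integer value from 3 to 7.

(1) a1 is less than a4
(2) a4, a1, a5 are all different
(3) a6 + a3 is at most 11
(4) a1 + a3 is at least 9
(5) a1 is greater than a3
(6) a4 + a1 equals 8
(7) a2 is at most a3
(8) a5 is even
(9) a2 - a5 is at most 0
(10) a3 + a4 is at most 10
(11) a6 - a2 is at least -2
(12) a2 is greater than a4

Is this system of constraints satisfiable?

Unsatisfiable

Constraints 1, 5, 7, and 12 give a3 < a1, a1 < a4, a4 < a2, a2 ≤ a3. Chaining: a3 < a1 < a4 < a2 ≤ a3, which forces a3 < a3 — impossible.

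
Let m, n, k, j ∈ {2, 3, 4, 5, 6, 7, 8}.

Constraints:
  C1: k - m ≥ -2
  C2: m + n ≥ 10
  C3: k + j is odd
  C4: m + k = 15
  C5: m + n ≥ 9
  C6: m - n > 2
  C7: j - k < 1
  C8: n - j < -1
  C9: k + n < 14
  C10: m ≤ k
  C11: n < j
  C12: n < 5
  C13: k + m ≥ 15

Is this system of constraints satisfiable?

Take m = 7, n = 3, k = 8, j = 7. Then constraint 1: k - m = 1; constraint 2: m + n = 10, and every other listed constraint is also met.

Satisfiable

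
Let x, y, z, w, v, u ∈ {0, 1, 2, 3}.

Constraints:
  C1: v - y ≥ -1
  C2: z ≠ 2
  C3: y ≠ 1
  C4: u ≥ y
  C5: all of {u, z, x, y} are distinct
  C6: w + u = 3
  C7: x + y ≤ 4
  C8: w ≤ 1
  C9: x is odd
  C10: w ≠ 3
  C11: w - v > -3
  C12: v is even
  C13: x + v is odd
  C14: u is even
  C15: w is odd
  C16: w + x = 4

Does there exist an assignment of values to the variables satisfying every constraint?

Satisfiable

Setting (x, y, z, w, v, u) = (3, 0, 1, 1, 2, 2) satisfies everything: constraint 1: v - y = 2; constraint 6: w + u = 3, and the others follow.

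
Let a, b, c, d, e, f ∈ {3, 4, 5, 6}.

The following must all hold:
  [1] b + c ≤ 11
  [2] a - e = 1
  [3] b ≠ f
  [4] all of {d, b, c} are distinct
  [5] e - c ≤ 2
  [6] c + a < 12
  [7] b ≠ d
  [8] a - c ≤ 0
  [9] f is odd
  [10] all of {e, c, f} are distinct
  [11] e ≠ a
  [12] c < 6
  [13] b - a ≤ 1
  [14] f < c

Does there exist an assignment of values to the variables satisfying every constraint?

Satisfiable

Take a = 5, b = 4, c = 5, d = 6, e = 4, f = 3. Then constraint 1: b + c = 9; constraint 2: a - e = 1, and every other listed constraint is also met.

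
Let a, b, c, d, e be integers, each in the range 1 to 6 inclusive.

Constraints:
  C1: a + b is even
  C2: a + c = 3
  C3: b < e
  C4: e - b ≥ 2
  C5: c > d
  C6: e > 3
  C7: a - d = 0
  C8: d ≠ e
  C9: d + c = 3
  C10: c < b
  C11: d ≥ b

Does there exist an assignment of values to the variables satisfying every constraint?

Constraints 5, 10, and 11 give d < c, c < b, b ≤ d. Chaining: d < c < b ≤ d, which forces d < d — impossible.

Unsatisfiable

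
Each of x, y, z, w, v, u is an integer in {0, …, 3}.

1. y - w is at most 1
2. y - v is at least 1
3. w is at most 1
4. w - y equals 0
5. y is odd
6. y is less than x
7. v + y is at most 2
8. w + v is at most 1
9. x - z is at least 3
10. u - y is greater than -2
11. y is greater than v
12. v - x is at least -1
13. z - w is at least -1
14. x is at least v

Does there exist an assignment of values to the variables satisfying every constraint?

Unsatisfiable

Constraints 1, 2, 9, 12, and 13 give z − w ≥ -1, w − y ≥ -1, y − v ≥ 1, v − x ≥ -1, x − z ≥ 3.
Adding all 5 inequalities: the left sides telescope to 0, and the right sides sum to (-1) + (-1) + 1 + (-1) + 3 = 1. So 0 ≥ 1, which is false.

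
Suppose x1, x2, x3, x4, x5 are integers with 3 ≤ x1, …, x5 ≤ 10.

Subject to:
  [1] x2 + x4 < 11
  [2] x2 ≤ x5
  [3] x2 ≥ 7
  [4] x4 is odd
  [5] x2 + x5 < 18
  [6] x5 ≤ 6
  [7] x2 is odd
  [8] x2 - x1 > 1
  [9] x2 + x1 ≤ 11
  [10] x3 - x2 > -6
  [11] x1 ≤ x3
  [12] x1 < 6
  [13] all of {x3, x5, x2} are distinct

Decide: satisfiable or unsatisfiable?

From constraints 2 and 3: x5 ≥ x2 and x2 ≥ 7, so x5 ≥ 7. From constraint 6: x5 ≤ 6. But 6 < 7, so no value of x5 works.

Unsatisfiable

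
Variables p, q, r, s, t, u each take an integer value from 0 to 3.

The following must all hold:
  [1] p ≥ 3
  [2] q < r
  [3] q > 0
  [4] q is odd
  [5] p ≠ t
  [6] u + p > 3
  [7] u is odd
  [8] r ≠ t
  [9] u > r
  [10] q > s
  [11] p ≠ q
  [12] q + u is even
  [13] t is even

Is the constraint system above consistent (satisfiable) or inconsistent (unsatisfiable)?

Satisfiable

Setting (p, q, r, s, t, u) = (3, 1, 2, 0, 0, 3) satisfies everything: constraint 4: q = 1 is odd; constraint 6: u + p = 6; constraint 7: u = 3 is odd, and the others follow.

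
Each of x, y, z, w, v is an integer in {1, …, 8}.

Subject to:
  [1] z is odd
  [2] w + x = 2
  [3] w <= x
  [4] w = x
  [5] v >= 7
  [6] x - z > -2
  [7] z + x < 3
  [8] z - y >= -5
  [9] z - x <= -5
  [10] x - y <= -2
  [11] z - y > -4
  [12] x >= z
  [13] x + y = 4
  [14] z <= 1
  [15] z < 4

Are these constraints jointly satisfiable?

Unsatisfiable

Constraints 8, 9, and 10 give z − y ≥ -5, y − x ≥ 2, x − z ≥ 5.
Adding all 3 inequalities: the left sides telescope to 0, and the right sides sum to (-5) + 2 + 5 = 2. So 0 ≥ 2, which is false.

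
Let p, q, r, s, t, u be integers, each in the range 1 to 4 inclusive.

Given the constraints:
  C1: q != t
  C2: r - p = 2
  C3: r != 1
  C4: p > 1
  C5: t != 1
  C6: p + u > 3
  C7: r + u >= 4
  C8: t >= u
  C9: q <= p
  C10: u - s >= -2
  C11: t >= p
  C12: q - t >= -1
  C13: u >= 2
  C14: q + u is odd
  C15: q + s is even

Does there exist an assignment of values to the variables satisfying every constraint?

Satisfiable

Try p = 2, q = 1, r = 4, s = 3, t = 2, u = 2.
Check constraint 2: r - p = 2; constraint 6: p + u = 4. The remaining constraints are straightforward to verify.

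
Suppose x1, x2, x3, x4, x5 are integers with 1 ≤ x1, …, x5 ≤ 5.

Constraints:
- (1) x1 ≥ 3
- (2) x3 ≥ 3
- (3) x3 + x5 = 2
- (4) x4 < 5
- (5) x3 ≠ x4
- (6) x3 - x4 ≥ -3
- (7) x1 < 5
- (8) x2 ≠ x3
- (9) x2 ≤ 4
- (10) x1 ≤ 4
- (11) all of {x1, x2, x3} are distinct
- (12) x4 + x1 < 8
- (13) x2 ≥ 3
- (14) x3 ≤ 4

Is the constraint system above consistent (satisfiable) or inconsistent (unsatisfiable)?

Unsatisfiable

Constraints 1, 2, 9, 10, 13, and 14 confine each of x1, x2, x3 to the 2 values {3, 4}.
Constraint 11 requires all 3 of them to be distinct, but only 2 values are available — impossible by the pigeonhole principle.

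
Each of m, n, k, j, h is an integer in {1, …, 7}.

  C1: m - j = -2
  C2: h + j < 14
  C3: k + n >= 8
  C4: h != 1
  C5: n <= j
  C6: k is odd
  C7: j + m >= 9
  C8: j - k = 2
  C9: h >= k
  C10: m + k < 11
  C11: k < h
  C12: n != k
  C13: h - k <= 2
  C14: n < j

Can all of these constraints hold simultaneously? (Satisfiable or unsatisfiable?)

Take m = 5, n = 6, k = 5, j = 7, h = 6. Then constraint 1: m - j = -2; constraint 2: h + j = 13, and every other listed constraint is also met.

Satisfiable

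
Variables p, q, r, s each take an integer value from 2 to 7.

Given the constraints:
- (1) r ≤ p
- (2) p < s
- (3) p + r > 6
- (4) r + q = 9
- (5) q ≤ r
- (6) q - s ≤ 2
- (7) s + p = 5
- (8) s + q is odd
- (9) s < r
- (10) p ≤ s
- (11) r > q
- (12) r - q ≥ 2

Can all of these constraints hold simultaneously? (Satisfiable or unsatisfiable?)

Unsatisfiable

Constraints 1, 2, and 9 give r ≤ p, p < s, s < r. Chaining: r ≤ p < s < r, which forces r < r — impossible.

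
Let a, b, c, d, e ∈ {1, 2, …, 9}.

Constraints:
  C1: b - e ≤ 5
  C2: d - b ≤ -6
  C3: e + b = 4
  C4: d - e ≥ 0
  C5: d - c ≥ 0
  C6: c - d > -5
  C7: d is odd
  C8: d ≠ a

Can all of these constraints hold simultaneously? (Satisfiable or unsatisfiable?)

Constraints 1, 2, and 4 give b − d ≥ 6, d − e ≥ 0, e − b ≥ -5.
Adding all 3 inequalities: the left sides telescope to 0, and the right sides sum to 6 + 0 + (-5) = 1. So 0 ≥ 1, which is false.

Unsatisfiable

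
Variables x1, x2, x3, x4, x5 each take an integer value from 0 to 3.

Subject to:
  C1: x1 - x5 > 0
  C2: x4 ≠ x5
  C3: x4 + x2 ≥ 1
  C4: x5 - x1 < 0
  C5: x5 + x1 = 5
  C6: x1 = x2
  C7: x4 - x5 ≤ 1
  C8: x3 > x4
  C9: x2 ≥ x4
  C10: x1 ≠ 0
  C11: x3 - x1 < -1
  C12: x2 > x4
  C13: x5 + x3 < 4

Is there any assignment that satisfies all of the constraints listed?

Satisfiable

One satisfying assignment is x1 = 3, x2 = 3, x3 = 1, x4 = 0, x5 = 2.
For the less obvious constraints — constraint 1: x1 - x5 = 1; constraint 3: x4 + x2 = 3 — and the others hold by inspection.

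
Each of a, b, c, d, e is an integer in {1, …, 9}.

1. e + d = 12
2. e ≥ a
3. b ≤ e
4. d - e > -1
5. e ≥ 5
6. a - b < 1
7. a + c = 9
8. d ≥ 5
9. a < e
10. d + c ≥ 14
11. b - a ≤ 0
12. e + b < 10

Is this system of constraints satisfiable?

Satisfiable

Take a = 1, b = 1, c = 8, d = 6, e = 6. Then constraint 1: e + d = 12; constraint 4: d - e = 0; constraint 6: a - b = 0, and every other listed constraint is also met.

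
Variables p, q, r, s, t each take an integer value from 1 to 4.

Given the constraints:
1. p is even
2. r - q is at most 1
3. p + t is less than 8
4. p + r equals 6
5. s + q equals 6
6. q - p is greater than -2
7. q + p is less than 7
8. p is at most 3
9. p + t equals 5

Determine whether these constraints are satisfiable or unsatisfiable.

Satisfiable

One satisfying assignment is p = 2, q = 3, r = 4, s = 3, t = 3.
For the less obvious constraints — constraint 2: r - q = 1; constraint 3: p + t = 5 — and the others hold by inspection.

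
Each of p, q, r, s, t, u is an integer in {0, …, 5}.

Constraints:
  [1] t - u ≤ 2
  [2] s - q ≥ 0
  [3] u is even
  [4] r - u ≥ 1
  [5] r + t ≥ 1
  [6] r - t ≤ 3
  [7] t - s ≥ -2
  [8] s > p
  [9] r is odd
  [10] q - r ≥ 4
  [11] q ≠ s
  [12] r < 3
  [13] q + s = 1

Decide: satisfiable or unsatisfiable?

Constraints 1, 2, 4, 7, and 10 give s − q ≥ 0, q − r ≥ 4, r − u ≥ 1, u − t ≥ -2, t − s ≥ -2.
Adding all 5 inequalities: the left sides telescope to 0, and the right sides sum to 0 + 4 + 1 + (-2) + (-2) = 1. So 0 ≥ 1, which is false.

Unsatisfiable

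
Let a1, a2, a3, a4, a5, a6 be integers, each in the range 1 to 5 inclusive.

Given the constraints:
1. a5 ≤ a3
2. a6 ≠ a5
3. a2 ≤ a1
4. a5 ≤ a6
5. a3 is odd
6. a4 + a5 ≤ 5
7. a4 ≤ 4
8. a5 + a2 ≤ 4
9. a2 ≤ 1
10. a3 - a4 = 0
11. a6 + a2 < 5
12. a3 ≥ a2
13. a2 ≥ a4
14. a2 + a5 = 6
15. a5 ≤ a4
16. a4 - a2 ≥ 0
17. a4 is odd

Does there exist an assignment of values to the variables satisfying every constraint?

Unsatisfiable

From constraint 9: a2 ≤ 1. From constraints 7 and 15: a5 ≤ a4 ≤ 4. Hence a2 + a5 ≤ 5. But constraint 14 requires a2 + a5 = 6, and 6 > 5. Contradiction.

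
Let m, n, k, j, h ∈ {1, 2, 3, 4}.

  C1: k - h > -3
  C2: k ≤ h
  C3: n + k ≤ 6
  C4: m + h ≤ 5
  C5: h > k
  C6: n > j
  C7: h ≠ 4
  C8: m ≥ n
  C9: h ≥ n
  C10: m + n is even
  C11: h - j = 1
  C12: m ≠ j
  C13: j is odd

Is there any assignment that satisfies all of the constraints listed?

Take m = 2, n = 2, k = 1, j = 1, h = 2. Then constraint 1: k - h = -1; constraint 3: n + k = 3, and every other listed constraint is also met.

Satisfiable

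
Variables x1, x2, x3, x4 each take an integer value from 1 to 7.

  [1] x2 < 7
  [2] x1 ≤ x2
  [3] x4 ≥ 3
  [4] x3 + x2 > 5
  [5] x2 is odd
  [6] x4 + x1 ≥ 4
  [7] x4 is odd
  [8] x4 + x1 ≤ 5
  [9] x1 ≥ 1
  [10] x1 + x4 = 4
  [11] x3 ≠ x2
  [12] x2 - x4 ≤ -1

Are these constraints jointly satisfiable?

One satisfying assignment is x1 = 1, x2 = 1, x3 = 6, x4 = 3.
For the less obvious constraints — constraint 4: x3 + x2 = 7; constraint 6: x4 + x1 = 4 — and the others hold by inspection.

Satisfiable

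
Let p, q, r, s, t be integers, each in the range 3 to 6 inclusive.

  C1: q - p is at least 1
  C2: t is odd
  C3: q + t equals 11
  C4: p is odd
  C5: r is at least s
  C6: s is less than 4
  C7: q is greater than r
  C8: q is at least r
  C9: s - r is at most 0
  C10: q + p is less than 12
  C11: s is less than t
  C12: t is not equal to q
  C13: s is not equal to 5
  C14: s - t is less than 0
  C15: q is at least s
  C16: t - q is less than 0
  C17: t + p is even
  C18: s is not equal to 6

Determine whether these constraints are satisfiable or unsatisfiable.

The assignment p = 3, q = 6, r = 3, s = 3, t = 5 works:
  constraint 1 holds since q - p = 3.
  constraint 3 holds since q + t = 11.
  constraint 9 holds since s - r = 0.
The rest check out directly.

Satisfiable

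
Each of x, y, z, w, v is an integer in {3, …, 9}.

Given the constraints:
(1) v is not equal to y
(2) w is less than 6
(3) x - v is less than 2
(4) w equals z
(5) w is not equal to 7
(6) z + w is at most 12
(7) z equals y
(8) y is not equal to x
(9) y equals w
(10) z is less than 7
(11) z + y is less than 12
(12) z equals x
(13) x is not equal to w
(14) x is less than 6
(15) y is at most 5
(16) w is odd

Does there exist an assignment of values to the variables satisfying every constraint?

From constraints 4, 9, and 12, y = w = z = x, so y = x. But constraint 8 says y ≠ x. Contradiction.

Unsatisfiable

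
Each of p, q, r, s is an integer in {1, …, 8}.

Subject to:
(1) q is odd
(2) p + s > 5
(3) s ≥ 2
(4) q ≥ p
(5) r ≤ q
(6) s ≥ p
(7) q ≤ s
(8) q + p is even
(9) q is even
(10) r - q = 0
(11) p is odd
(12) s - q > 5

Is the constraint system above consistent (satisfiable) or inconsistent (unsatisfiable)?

Constraint 9 makes q even and constraint 11 makes p odd, so q + p must be odd. Constraint 8 says q + p is even — contradiction.

Unsatisfiable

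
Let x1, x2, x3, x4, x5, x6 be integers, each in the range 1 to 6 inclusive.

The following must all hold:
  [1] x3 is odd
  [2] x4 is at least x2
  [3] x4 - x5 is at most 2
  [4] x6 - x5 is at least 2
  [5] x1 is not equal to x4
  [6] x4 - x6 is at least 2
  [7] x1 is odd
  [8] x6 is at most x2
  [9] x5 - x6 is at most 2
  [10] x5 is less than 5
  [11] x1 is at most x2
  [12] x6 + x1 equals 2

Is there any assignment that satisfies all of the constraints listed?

Constraints 3, 4, and 6 give x6 − x5 ≥ 2, x5 − x4 ≥ -2, x4 − x6 ≥ 2.
Adding all 3 inequalities: the left sides telescope to 0, and the right sides sum to 2 + (-2) + 2 = 2. So 0 ≥ 2, which is false.

Unsatisfiable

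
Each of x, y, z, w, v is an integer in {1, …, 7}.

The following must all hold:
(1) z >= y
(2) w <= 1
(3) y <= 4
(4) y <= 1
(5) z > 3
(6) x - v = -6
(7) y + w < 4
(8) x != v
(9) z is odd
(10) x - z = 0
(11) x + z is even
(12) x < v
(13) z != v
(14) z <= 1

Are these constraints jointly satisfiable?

Unsatisfiable

From constraint 5: z ≥ 4. From constraint 14: z ≤ 1. But 1 < 4, so no value of z works.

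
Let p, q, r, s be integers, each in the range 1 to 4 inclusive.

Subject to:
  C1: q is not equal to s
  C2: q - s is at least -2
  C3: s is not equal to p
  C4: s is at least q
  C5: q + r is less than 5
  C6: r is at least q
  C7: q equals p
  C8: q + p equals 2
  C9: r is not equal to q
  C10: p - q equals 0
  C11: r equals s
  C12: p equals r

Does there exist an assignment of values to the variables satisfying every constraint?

Unsatisfiable

From constraints 7, 11, and 12, q = p = r = s, so q = s. But constraint 1 says q ≠ s. Contradiction.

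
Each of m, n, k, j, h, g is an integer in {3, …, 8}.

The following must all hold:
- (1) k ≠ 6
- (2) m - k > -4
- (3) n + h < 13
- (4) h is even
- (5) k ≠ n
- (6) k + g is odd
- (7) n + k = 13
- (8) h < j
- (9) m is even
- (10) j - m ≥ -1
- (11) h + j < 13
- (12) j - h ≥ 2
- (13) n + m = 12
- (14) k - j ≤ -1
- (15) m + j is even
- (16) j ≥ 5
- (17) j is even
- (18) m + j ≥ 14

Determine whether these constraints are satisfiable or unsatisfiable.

Satisfiable

One satisfying assignment is m = 6, n = 6, k = 7, j = 8, h = 4, g = 4.
For the less obvious constraints — constraint 2: m - k = -1; constraint 3: n + h = 10 — and the others hold by inspection.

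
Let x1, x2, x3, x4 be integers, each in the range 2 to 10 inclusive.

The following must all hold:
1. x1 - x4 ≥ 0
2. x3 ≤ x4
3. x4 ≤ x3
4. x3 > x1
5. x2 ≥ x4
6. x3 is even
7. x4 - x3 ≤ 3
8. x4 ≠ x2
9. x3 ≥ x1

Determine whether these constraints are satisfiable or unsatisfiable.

Unsatisfiable

Constraints 1, 2, and 4 give x3 ≤ x4, x4 ≤ x1, x1 < x3. Chaining: x3 ≤ x4 ≤ x1 < x3, which forces x3 < x3 — impossible.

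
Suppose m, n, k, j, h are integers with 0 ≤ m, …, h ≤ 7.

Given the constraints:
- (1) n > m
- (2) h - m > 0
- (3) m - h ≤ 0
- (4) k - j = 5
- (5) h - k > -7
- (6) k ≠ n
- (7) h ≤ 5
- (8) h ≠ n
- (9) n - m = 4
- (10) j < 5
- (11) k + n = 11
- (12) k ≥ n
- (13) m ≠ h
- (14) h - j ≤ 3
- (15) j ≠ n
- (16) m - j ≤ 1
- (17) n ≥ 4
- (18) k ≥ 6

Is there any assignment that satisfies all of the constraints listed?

Satisfiable

One satisfying assignment is m = 1, n = 5, k = 6, j = 1, h = 2.
For the less obvious constraints — constraint 2: h - m = 1; constraint 3: m - h = -1; constraint 4: k - j = 5 — and the others hold by inspection.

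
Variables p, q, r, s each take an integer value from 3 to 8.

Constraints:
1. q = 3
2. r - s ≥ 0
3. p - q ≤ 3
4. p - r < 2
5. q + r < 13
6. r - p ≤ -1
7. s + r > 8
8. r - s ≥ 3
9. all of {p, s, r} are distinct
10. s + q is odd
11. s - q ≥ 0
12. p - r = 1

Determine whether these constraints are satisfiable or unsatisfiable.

Unsatisfiable

Constraints 3, 6, 8, and 11 give q − p ≥ -3, p − r ≥ 1, r − s ≥ 3, s − q ≥ 0.
Adding all 4 inequalities: the left sides telescope to 0, and the right sides sum to (-3) + 1 + 3 + 0 = 1. So 0 ≥ 1, which is false.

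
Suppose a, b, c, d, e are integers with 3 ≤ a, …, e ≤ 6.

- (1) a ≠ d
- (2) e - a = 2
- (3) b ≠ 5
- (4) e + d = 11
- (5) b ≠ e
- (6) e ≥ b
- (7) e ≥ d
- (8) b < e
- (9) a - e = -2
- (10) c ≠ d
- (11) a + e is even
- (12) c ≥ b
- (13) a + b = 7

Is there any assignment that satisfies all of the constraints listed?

Setting (a, b, c, d, e) = (4, 3, 4, 5, 6) satisfies everything: constraint 2: e - a = 2; constraint 4: e + d = 11, and the others follow.

Satisfiable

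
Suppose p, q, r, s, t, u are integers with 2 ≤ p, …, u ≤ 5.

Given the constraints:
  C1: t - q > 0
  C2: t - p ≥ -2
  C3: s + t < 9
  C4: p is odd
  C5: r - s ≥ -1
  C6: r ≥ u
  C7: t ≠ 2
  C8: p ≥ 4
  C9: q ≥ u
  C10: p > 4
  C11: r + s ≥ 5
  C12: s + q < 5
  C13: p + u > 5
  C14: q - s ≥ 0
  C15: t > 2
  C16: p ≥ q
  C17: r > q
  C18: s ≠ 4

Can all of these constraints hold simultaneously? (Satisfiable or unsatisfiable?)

Setting (p, q, r, s, t, u) = (5, 2, 4, 2, 4, 2) satisfies everything: constraint 1: t - q = 2; constraint 2: t - p = -1; constraint 3: s + t = 6, and the others follow.

Satisfiable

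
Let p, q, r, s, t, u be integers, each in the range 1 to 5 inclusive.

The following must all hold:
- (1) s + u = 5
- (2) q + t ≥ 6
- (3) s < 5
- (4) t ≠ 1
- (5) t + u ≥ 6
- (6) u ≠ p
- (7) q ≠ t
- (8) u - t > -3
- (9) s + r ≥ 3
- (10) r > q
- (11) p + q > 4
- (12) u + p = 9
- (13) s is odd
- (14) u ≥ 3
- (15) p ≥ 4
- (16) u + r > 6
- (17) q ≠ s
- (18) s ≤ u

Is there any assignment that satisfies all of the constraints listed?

Satisfiable

Try p = 5, q = 2, r = 5, s = 1, t = 5, u = 4.
Check constraint 1: s + u = 5; constraint 2: q + t = 7. The remaining constraints are straightforward to verify.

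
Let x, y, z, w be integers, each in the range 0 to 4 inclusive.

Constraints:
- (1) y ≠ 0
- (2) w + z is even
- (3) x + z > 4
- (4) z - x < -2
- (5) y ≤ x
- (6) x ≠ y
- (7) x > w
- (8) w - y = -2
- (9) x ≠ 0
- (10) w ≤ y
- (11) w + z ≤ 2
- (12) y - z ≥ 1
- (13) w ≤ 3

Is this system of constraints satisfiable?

Setting (x, y, z, w) = (4, 3, 1, 1) satisfies everything: constraint 3: x + z = 5; constraint 4: z - x = -3, and the others follow.

Satisfiable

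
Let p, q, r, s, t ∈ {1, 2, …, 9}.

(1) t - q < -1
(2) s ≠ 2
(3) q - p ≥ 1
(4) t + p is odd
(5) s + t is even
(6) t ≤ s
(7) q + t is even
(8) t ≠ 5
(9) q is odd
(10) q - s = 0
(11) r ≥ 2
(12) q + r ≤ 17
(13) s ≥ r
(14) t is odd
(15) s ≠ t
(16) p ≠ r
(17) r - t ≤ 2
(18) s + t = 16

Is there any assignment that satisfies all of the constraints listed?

Satisfiable

Setting (p, q, r, s, t) = (6, 9, 8, 9, 7) satisfies everything: constraint 1: t - q = -2; constraint 3: q - p = 3, and the others follow.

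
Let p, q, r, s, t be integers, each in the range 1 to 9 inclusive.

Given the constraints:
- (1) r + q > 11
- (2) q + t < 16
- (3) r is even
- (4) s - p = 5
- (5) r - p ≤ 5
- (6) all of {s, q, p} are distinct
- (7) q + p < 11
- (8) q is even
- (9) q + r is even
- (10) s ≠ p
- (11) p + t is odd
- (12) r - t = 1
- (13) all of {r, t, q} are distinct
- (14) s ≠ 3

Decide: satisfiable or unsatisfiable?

Satisfiable

Take p = 4, q = 6, r = 8, s = 9, t = 7. Then constraint 1: r + q = 14; constraint 2: q + t = 13, and every other listed constraint is also met.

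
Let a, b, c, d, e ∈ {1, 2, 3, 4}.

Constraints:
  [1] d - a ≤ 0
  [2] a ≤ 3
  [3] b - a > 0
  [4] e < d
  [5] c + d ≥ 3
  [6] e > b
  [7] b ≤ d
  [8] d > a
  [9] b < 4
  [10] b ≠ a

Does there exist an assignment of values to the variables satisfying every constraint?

Unsatisfiable

Constraints 1, 3, 4, and 6 give a < b, b < e, e < d, d ≤ a. Chaining: a < b < e < d ≤ a, which forces a < a — impossible.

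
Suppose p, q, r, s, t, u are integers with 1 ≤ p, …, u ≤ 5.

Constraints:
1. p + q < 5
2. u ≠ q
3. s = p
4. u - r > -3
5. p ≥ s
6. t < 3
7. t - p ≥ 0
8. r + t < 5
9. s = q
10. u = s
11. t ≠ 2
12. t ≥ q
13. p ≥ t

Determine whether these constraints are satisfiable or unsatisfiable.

Unsatisfiable

From constraints 9 and 10, u = s = q, so u = q. But constraint 2 says u ≠ q. Contradiction.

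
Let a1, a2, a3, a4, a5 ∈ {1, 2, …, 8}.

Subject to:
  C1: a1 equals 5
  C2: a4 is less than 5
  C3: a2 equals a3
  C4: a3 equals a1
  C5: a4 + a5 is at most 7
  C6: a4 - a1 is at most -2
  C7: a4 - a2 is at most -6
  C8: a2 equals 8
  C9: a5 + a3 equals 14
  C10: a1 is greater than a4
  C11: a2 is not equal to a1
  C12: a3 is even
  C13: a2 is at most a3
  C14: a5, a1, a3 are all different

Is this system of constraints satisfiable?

Unsatisfiable

Constraint 8 fixes a2 = 8 and constraint 1 fixes a1 = 5. Constraints 3 and 4 give a2 = a3 = a1, so a2 = a1. But 8 ≠ 5 — contradiction.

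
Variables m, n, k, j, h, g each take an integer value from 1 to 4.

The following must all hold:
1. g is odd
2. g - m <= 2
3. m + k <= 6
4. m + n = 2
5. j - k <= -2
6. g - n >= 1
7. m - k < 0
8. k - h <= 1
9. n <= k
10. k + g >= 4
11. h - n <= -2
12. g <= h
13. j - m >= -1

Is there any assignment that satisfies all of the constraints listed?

Constraints 2, 5, 6, 8, 11, and 13 give j − m ≥ -1, m − g ≥ -2, g − n ≥ 1, n − h ≥ 2, h − k ≥ -1, k − j ≥ 2.
Adding all 6 inequalities: the left sides telescope to 0, and the right sides sum to (-1) + (-2) + 1 + 2 + (-1) + 2 = 1. So 0 ≥ 1, which is false.

Unsatisfiable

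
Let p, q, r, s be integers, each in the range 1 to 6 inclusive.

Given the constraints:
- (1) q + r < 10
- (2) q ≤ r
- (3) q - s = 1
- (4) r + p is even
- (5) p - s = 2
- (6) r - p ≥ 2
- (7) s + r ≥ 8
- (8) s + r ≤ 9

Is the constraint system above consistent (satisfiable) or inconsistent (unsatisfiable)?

Take p = 4, q = 3, r = 6, s = 2. Then constraint 1: q + r = 9; constraint 3: q - s = 1, and every other listed constraint is also met.

Satisfiable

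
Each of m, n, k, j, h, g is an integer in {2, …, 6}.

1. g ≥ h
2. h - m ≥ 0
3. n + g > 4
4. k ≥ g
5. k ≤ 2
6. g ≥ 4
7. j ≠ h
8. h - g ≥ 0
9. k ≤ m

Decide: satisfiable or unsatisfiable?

Unsatisfiable

From constraint 6: g ≥ 4. From constraints 4 and 5: g ≤ k and k ≤ 2, so g ≤ 2. But 2 < 4, so no value of g works.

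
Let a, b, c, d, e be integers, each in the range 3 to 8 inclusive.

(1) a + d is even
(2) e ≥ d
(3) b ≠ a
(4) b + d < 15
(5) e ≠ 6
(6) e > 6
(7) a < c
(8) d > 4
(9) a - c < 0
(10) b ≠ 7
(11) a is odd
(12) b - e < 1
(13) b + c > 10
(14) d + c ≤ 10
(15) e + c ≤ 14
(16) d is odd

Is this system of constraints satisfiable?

Satisfiable

The assignment a = 3, b = 8, c = 4, d = 5, e = 8 works:
  constraint 4 holds since b + d = 13.
  constraint 9 holds since a - c = -1.
  constraint 12 holds since b - e = 0.
The rest check out directly.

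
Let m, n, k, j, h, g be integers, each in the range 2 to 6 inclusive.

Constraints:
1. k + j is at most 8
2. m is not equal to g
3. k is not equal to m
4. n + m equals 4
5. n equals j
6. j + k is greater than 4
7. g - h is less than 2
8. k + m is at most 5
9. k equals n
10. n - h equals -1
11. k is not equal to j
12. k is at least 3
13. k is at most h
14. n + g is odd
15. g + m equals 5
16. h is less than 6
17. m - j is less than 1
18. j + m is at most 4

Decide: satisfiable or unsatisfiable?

Unsatisfiable

From constraints 5 and 9, k = n = j, so k = j. But constraint 11 says k ≠ j. Contradiction.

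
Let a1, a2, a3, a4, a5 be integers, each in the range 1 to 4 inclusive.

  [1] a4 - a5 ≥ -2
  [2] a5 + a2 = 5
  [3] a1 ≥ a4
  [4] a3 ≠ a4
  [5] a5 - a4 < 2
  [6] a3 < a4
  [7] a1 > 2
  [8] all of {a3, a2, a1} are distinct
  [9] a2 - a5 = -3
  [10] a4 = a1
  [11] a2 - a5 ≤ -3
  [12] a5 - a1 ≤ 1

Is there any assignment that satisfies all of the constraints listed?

Satisfiable

The assignment a1 = 4, a2 = 1, a3 = 2, a4 = 4, a5 = 4 works:
  constraint 1 holds since a4 - a5 = 0.
  constraint 2 holds since a5 + a2 = 5.
  constraint 5 holds since a5 - a4 = 0.
The rest check out directly.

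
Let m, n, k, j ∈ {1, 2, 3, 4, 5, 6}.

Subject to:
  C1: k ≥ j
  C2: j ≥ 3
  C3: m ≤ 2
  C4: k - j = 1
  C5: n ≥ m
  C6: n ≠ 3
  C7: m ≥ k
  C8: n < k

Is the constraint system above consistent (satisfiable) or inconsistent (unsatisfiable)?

Unsatisfiable

From constraints 1 and 2: k ≥ j and j ≥ 3, so k ≥ 3. From constraints 3 and 7: k ≤ m and m ≤ 2, so k ≤ 2. But 2 < 3, so no value of k works.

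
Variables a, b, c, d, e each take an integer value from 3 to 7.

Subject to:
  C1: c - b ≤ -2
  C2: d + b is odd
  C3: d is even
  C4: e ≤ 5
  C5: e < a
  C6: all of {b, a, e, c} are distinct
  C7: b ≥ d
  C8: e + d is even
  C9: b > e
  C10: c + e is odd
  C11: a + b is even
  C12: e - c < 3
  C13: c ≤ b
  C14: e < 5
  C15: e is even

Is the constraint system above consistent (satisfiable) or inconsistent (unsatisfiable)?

Try a = 7, b = 5, c = 3, d = 4, e = 4.
Check constraint 1: c - b = -2; constraint 12: e - c = 1. The remaining constraints are straightforward to verify.

Satisfiable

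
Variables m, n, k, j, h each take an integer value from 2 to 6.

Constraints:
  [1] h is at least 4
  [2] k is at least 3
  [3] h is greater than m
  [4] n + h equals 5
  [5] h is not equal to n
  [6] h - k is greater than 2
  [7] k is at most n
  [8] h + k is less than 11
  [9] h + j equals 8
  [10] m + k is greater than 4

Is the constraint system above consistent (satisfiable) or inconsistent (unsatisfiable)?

From constraints 2 and 7: n ≥ k ≥ 3. From constraint 1: h ≥ 4. Hence n + h ≥ 7. But constraint 4 requires n + h = 5, and 5 < 7. Contradiction.

Unsatisfiable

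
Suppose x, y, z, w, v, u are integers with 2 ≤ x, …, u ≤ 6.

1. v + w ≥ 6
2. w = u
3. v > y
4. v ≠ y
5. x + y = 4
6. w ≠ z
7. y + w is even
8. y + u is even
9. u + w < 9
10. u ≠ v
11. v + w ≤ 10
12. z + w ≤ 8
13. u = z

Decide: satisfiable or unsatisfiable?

From constraints 2 and 13, w = u = z, so w = z. But constraint 6 says w ≠ z. Contradiction.

Unsatisfiable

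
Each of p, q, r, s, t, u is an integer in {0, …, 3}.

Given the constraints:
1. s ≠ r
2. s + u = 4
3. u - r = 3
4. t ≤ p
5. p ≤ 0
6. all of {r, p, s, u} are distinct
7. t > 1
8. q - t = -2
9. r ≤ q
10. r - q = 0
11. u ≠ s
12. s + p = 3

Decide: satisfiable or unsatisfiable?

Unsatisfiable

From constraint 7: t ≥ 2. From constraints 4 and 5: t ≤ p and p ≤ 0, so t ≤ 0. But 0 < 2, so no value of t works.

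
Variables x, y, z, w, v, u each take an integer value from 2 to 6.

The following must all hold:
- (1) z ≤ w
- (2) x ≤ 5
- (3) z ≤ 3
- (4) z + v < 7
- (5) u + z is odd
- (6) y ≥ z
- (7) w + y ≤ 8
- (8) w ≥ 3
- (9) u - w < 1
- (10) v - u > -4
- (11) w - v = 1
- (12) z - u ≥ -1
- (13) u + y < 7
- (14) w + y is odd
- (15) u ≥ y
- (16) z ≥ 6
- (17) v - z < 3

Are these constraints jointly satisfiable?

Unsatisfiable

From constraint 8: w ≥ 3. From constraints 6 and 16: y ≥ z ≥ 6. Hence w + y ≥ 9. But constraint 7 requires w + y ≤ 8, and 8 < 9. Contradiction.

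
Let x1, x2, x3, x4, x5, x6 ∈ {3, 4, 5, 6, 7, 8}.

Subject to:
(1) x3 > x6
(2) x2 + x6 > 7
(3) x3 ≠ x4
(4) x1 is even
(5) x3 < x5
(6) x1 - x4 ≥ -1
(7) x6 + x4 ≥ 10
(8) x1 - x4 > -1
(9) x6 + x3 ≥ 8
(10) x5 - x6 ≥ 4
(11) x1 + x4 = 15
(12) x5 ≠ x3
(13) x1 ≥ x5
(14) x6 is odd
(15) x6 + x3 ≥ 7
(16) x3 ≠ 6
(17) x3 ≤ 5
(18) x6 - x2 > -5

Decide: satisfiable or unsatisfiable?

Satisfiable

Take x1 = 8, x2 = 6, x3 = 5, x4 = 7, x5 = 8, x6 = 3. Then constraint 2: x2 + x6 = 9; constraint 6: x1 - x4 = 1, and every other listed constraint is also met.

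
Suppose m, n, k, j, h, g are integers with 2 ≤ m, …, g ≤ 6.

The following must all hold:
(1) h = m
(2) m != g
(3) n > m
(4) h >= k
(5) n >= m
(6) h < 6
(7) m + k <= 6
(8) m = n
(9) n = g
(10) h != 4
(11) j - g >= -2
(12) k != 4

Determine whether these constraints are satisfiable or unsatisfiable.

From constraints 8 and 9, m = n = g, so m = g. But constraint 2 says m ≠ g. Contradiction.

Unsatisfiable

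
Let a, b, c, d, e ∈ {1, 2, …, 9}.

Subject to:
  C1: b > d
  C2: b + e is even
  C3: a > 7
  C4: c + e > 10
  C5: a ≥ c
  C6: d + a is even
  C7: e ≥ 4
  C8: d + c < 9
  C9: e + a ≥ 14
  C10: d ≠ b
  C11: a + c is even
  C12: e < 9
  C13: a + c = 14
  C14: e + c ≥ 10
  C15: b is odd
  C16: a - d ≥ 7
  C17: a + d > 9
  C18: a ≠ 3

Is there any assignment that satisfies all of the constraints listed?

Satisfiable

Setting (a, b, c, d, e) = (9, 9, 5, 1, 7) satisfies everything: constraint 4: c + e = 12; constraint 8: d + c = 6; constraint 9: e + a = 16, and the others follow.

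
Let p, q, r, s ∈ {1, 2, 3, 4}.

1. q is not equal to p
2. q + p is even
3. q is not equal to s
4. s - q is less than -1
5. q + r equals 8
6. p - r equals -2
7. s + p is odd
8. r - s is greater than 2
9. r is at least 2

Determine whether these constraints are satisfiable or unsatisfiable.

Satisfiable

Try p = 2, q = 4, r = 4, s = 1.
Check constraint 4: s - q = -3; constraint 5: q + r = 8. The remaining constraints are straightforward to verify.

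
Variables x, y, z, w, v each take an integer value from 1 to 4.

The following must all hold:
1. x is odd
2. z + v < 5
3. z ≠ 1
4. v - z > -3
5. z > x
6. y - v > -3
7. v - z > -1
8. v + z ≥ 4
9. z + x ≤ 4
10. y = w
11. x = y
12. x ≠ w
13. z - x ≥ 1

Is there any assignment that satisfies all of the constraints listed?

From constraints 10 and 11, x = y = w, so x = w. But constraint 12 says x ≠ w. Contradiction.

Unsatisfiable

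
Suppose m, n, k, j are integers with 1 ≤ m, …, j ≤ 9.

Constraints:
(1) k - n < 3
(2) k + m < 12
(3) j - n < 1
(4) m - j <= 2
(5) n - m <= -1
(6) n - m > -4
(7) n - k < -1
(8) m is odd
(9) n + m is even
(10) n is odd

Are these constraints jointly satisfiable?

Satisfiable

One satisfying assignment is m = 5, n = 3, k = 5, j = 3.
For the less obvious constraints — constraint 1: k - n = 2; constraint 2: k + m = 10; constraint 3: j - n = 0 — and the others hold by inspection.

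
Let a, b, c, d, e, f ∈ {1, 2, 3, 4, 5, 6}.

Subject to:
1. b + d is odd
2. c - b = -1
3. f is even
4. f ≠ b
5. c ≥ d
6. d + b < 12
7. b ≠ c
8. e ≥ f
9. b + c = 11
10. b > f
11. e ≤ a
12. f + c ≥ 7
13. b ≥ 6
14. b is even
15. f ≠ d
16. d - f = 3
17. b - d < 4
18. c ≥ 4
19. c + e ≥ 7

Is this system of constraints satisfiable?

Satisfiable

One satisfying assignment is a = 6, b = 6, c = 5, d = 5, e = 5, f = 2.
For the less obvious constraints — constraint 2: c - b = -1; constraint 6: d + b = 11 — and the others hold by inspection.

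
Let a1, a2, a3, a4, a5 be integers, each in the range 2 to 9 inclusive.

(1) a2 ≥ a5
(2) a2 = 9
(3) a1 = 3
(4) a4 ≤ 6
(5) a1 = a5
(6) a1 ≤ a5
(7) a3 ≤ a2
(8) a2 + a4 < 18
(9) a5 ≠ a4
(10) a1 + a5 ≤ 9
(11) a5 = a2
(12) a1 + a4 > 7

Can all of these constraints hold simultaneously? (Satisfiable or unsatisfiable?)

Constraint 3 fixes a1 = 3 and constraint 2 fixes a2 = 9. Constraints 5 and 11 give a1 = a5 = a2, so a1 = a2. But 3 ≠ 9 — contradiction.

Unsatisfiable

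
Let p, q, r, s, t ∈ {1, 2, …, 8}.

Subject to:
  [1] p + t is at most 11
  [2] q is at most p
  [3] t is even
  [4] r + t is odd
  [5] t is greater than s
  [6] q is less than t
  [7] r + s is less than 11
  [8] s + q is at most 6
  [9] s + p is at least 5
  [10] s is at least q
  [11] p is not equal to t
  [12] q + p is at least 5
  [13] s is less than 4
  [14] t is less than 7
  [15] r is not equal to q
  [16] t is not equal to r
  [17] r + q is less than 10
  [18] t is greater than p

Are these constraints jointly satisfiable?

Satisfiable

Setting (p, q, r, s, t) = (4, 2, 7, 2, 6) satisfies everything: constraint 1: p + t = 10; constraint 7: r + s = 9; constraint 8: s + q = 4, and the others follow.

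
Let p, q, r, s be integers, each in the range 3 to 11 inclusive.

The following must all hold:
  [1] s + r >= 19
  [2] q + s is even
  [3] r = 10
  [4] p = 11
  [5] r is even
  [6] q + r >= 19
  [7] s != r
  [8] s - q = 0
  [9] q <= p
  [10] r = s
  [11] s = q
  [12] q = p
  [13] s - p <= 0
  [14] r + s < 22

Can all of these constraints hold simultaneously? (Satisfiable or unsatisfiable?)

Unsatisfiable

Constraint 3 fixes r = 10 and constraint 4 fixes p = 11. Constraints 10, 11, and 12 give r = s = q = p, so r = p. But 10 ≠ 11 — contradiction.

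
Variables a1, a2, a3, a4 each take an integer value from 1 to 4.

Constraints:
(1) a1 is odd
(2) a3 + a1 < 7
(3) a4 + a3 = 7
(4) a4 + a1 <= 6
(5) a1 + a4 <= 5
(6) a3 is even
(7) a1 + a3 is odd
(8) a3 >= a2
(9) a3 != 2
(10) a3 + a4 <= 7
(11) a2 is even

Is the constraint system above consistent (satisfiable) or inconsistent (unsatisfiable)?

Setting (a1, a2, a3, a4) = (1, 2, 4, 3) satisfies everything: constraint 2: a3 + a1 = 5; constraint 3: a4 + a3 = 7; constraint 4: a4 + a1 = 4, and the others follow.

Satisfiable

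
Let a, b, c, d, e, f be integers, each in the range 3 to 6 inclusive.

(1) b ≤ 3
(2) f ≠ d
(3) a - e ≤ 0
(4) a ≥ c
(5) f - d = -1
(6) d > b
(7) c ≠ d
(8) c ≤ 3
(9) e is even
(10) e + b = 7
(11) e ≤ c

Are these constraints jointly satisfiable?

From constraints 8 and 11: e ≤ c ≤ 3. From constraint 1: b ≤ 3. Hence e + b ≤ 6. But constraint 10 requires e + b = 7, and 7 > 6. Contradiction.

Unsatisfiable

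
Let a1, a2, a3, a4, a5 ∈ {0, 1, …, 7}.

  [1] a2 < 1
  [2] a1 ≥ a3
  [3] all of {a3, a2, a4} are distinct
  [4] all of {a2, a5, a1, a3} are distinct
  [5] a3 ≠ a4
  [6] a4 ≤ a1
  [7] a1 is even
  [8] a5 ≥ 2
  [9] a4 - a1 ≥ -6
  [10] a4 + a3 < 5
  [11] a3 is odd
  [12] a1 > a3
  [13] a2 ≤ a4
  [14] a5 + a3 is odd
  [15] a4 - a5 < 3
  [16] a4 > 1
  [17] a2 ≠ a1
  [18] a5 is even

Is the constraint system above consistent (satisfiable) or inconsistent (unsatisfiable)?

Setting (a1, a2, a3, a4, a5) = (6, 0, 1, 3, 2) satisfies everything: constraint 9: a4 - a1 = -3; constraint 10: a4 + a3 = 4; constraint 15: a4 - a5 = 1, and the others follow.

Satisfiable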